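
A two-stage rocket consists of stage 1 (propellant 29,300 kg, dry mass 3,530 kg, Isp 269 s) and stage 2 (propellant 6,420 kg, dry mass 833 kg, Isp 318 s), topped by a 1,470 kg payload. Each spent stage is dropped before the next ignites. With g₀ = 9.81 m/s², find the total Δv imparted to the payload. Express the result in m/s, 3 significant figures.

Ignition mass of stage 1 = 29,300+3,530 + 6,420+833 + 1,470 = 41,553 kg.
Stage 1: m₀ = 41,553 kg, m_f = 41,553 − 29,300 = 12,253 kg; Δv = 269×9.81×ln(3.391) = 2638.9×1.2212 ≈ 3223 m/s.
Stage 2: m₀ = 8,723 kg, m_f = 8,723 − 6,420 = 2,303 kg; Δv = 318×9.81×ln(3.788) = 3119.6×1.3318 ≈ 4155 m/s.
Total Δv = 3223 + 4155 = 7378 m/s.

Δv ≈ 7380 m/s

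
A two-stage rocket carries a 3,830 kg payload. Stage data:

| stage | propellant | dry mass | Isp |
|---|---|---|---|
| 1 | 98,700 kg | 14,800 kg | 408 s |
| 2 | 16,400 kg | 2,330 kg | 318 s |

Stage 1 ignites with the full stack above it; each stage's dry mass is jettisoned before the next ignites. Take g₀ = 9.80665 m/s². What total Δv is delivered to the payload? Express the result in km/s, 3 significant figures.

Ignition mass of stage 1 = 98,700+14,800 + 16,400+2,330 + 3,830 = 136,060 kg.
Stage 1: m₀ = 136,060 kg, m_f = 136,060 − 98,700 = 37,360 kg; Δv = 408×9.80665×ln(3.642) = 4001.1×1.2925 ≈ 5171 m/s.
Stage 2: m₀ = 22,560 kg, m_f = 22,560 − 16,400 = 6,160 kg; Δv = 318×9.80665×ln(3.662) = 3118.5×1.2981 ≈ 4048 m/s.
Total Δv = 5171 + 4048 = 9219 m/s.

Δv ≈ 9.22 km/s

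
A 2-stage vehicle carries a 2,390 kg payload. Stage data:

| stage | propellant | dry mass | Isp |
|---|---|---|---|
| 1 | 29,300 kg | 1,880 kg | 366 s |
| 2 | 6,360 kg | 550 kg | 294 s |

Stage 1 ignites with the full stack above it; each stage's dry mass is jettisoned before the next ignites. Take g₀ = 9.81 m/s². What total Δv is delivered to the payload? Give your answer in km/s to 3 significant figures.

Δv ≈ 7.94 km/s

Ignition mass of stage 1 = 29,300+1,880 + 6,360+550 + 2,390 = 40,480 kg.
Stage 1: m₀ = 40,480 kg, m_f = 40,480 − 29,300 = 11,180 kg; Δv = 366×9.81×ln(3.621) = 3590.5×1.2867 ≈ 4620 m/s.
Stage 2: m₀ = 9,300 kg, m_f = 9,300 − 6,360 = 2,940 kg; Δv = 294×9.81×ln(3.163) = 2884.1×1.1516 ≈ 3321 m/s.
Total Δv = 4620 + 3321 = 7941 m/s.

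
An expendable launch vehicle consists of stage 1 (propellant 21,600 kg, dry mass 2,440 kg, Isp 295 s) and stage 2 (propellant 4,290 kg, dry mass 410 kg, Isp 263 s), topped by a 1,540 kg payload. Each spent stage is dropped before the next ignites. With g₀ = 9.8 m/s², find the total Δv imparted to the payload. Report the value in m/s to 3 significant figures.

Ignition mass of stage 1 = 21,600+2,440 + 4,290+410 + 1,540 = 30,280 kg.
Stage 1: m₀ = 30,280 kg, m_f = 30,280 − 21,600 = 8,680 kg; Δv = 295×9.8×ln(3.488) = 2891.0×1.2495 ≈ 3612 m/s.
Stage 2: m₀ = 6,240 kg, m_f = 6,240 − 4,290 = 1,950 kg; Δv = 263×9.8×ln(3.2) = 2577.4×1.1632 ≈ 2998 m/s.
Total Δv = 3612 + 2998 = 6610 m/s.

Δv ≈ 6610 m/s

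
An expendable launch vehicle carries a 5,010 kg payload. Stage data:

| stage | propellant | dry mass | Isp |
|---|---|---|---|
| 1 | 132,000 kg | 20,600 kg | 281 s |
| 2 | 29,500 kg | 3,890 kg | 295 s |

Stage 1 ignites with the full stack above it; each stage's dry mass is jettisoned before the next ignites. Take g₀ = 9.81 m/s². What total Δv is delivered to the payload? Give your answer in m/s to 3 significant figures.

Δv ≈ 7470 m/s

Ignition mass of stage 1 = 132,000+20,600 + 29,500+3,890 + 5,010 = 191,000 kg.
Stage 1: m₀ = 191,000 kg, m_f = 191,000 − 132,000 = 59,000 kg; Δv = 281×9.81×ln(3.237) = 2756.6×1.1747 ≈ 3238 m/s.
Stage 2: m₀ = 38,400 kg, m_f = 38,400 − 29,500 = 8,900 kg; Δv = 295×9.81×ln(4.315) = 2894.0×1.4620 ≈ 4231 m/s.
Total Δv = 3238 + 4231 = 7469 m/s.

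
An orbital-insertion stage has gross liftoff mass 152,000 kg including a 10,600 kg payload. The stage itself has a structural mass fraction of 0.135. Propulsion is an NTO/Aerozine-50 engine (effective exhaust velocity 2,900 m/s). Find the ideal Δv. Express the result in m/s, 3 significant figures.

Δv ≈ 4740 m/s

Stage wet mass = m₀ − payload = 152,000 − 10,600 = 141,400 kg.
Stage dry mass = ε × stage wet mass = 0.135 × 141,400 = 19,089 kg.
Burnout mass m_f = stage dry + payload = 19,089 + 10,600 = 29,689 kg.
Δv = v_e · ln(152,000/29,689) = 2900.0 × ln(5.12) = 2900.0 × 1.6331 ≈ 4736 m/s.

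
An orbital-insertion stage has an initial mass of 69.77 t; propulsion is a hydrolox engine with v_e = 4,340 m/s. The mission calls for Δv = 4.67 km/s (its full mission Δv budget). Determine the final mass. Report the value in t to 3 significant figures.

Rocket equation: m₀/m_f = exp(Δv / v_e) = exp(4670 / 4340.0) = exp(1.0760) = 2.9330.
m_f = m₀ / 2.9330 = 69.77 / 2.9330 = 23.7879 t.

final mass ≈ 23.8 t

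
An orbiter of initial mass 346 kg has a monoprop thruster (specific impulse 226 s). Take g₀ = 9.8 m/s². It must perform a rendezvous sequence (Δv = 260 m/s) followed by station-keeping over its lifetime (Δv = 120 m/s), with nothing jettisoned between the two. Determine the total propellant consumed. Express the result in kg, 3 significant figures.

v_e = Isp · g₀ = 226 × 9.8 = 2214.8 m/s.
After the first burn: m = 346 × exp(−260/2214.8) = 346 × 0.88924 = 307.677 kg.
After the second burn: m = 307.677 × exp(−120/2214.8) = 307.677 × 0.94726 = 291.45 kg.
Total propellant = m₀ − m_final = 346 − 291.45 = 54.55 kg.

total propellant consumed ≈ 54.6 kg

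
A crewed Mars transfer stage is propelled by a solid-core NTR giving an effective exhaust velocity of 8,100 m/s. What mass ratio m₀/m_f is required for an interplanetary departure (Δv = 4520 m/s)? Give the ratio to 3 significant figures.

m₀/m_f = exp(Δv / v_e) = exp(4520 / 8100.0) = exp(0.5580) = 1.7472.

mass ratio ≈ 1.75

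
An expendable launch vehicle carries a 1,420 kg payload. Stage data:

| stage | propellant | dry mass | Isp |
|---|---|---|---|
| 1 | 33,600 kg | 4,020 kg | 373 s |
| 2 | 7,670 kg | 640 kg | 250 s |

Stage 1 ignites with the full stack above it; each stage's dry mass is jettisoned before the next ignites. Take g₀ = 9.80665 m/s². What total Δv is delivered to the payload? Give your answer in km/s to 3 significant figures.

Ignition mass of stage 1 = 33,600+4,020 + 7,670+640 + 1,420 = 47,350 kg.
Stage 1: m₀ = 47,350 kg, m_f = 47,350 − 33,600 = 13,750 kg; Δv = 373×9.80665×ln(3.444) = 3657.9×1.2365 ≈ 4523 m/s.
Stage 2: m₀ = 9,730 kg, m_f = 9,730 − 7,670 = 2,060 kg; Δv = 250×9.80665×ln(4.723) = 2451.7×1.5525 ≈ 3806 m/s.
Total Δv = 4523 + 3806 = 8329 m/s.

Δv ≈ 8.33 km/s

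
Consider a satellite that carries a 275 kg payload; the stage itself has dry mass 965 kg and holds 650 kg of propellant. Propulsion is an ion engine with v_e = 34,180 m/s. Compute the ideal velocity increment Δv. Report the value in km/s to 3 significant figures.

m₀ = payload + dry + propellant = 275 + 965 + 650 = 1,890 kg.
m_f = payload + dry = 275 + 965 = 1,240 kg.
Δv = v_e · ln(m₀/m_f) = 34180.0 × ln(1.524) = 34180.0 × 0.4215 ≈ 14405.7 m/s.

Δv ≈ 14.4 km/s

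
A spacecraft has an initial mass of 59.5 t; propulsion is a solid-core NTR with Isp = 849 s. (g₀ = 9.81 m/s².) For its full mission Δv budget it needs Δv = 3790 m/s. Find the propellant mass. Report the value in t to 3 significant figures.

propellant mass ≈ 21.8 t

v_e = Isp · g₀ = 849 × 9.81 = 8328.7 m/s.
m₀/m_f = exp(Δv / v_e) = exp(3790 / 8328.7) = exp(0.4551) = 1.5763.
m_f = 59.5 / 1.5763 = 37.7466 t, so propellant = m₀ − m_f = 59.5 − 37.7466 = 21.7534 t.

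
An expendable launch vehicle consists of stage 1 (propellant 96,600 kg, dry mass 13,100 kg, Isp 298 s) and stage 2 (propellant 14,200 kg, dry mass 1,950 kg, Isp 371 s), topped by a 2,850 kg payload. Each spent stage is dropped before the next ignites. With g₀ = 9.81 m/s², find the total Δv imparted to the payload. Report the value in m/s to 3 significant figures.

Δv ≈ 9070 m/s

Ignition mass of stage 1 = 96,600+13,100 + 14,200+1,950 + 2,850 = 128,700 kg.
Stage 1: m₀ = 128,700 kg, m_f = 128,700 − 96,600 = 32,100 kg; Δv = 298×9.81×ln(4.009) = 2923.4×1.3886 ≈ 4059 m/s.
Stage 2: m₀ = 19,000 kg, m_f = 19,000 − 14,200 = 4,800 kg; Δv = 371×9.81×ln(3.958) = 3639.5×1.3758 ≈ 5007 m/s.
Total Δv = 4059 + 5007 = 9066 m/s.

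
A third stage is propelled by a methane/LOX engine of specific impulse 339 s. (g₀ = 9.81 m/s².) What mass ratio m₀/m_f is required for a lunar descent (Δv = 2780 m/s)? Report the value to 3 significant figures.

mass ratio ≈ 2.31

v_e = Isp · g₀ = 339 × 9.81 = 3325.6 m/s.
m₀/m_f = exp(Δv / v_e) = exp(2780 / 3325.6) = exp(0.8359) = 2.3070.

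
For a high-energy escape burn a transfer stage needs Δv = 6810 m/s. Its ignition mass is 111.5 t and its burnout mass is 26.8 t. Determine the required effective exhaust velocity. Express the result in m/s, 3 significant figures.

ln(m₀/m_f) = ln(111500/26800) = ln(4.16) = 1.4256.
v_e = Δv / ln(m₀/m_f) = 6810 / 1.4256 = 4776.9 m/s.

v_e ≈ 4780 m/s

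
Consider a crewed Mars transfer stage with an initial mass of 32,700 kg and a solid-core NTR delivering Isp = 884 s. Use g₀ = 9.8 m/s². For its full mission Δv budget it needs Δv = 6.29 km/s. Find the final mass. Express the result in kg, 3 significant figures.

v_e = Isp · g₀ = 884 × 9.8 = 8663.2 m/s.
m₀/m_f = exp(Δv / v_e) = exp(6290 / 8663.2) = exp(0.7261) = 2.0669.
m_f = m₀ / 2.0669 = 32,700 / 2.0669 = 15,820.8 kg.

final mass ≈ 15800 kg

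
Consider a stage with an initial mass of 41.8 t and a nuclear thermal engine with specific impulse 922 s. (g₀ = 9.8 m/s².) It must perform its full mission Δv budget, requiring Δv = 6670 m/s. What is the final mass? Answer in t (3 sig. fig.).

v_e = Isp · g₀ = 922 × 9.8 = 9035.6 m/s.
Using Δv = v_e ln(m₀/m_f): m₀/m_f = exp(Δv / v_e) = exp(6670 / 9035.6) = exp(0.7382) = 2.0921.
m_f = m₀ / 2.0921 = 41.8 / 2.0921 = 19.9799 t.

final mass ≈ 20.0 t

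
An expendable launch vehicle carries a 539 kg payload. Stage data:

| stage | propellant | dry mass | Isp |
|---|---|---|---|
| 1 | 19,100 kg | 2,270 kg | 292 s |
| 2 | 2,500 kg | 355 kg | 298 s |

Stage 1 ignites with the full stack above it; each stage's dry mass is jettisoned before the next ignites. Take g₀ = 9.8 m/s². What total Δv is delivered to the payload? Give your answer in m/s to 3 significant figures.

Ignition mass of stage 1 = 19,100+2,270 + 2,500+355 + 539 = 24,764 kg.
Stage 1: m₀ = 24,764 kg, m_f = 24,764 − 19,100 = 5,664 kg; Δv = 292×9.8×ln(4.372) = 2861.6×1.4753 ≈ 4222 m/s.
Stage 2: m₀ = 3,394 kg, m_f = 3,394 − 2,500 = 894 kg; Δv = 298×9.8×ln(3.796) = 2920.4×1.3341 ≈ 3896 m/s.
Total Δv = 4222 + 3896 = 8118 m/s.

Δv ≈ 8120 m/s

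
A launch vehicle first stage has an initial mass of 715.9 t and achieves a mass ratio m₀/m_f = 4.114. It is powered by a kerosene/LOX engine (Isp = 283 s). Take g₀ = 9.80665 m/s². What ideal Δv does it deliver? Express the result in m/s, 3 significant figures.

Δv ≈ 3930 m/s

v_e = Isp · g₀ = 283 × 9.80665 = 2775.3 m/s.
From the ideal rocket equation, Δv = v_e · ln(4.114) = 2775.3 × 1.4144 ≈ 3925.3 m/s.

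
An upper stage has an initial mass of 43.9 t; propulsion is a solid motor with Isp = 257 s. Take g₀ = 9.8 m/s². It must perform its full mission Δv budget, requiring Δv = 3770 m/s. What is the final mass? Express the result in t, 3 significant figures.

v_e = Isp · g₀ = 257 × 9.8 = 2518.6 m/s.
Rocket equation: m₀/m_f = exp(Δv / v_e) = exp(3770 / 2518.6) = exp(1.4969) = 4.4677.
m_f = m₀ / 4.4677 = 43.9 / 4.4677 = 9.82609 t.

final mass ≈ 9.83 t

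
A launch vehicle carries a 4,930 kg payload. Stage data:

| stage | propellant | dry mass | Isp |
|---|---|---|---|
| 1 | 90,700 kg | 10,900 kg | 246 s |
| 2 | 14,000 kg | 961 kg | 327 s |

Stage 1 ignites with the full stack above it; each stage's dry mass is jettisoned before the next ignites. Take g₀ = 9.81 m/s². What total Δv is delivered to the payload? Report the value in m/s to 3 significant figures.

Δv ≈ 7220 m/s

Ignition mass of stage 1 = 90,700+10,900 + 14,000+961 + 4,930 = 121,491 kg.
Stage 1: m₀ = 121,491 kg, m_f = 121,491 − 90,700 = 30,791 kg; Δv = 246×9.81×ln(3.946) = 2413.3×1.3726 ≈ 3312 m/s.
Stage 2: m₀ = 19,891 kg, m_f = 19,891 − 14,000 = 5,891 kg; Δv = 327×9.81×ln(3.377) = 3207.9×1.2168 ≈ 3903 m/s.
Total Δv = 3312 + 3903 = 7215 m/s.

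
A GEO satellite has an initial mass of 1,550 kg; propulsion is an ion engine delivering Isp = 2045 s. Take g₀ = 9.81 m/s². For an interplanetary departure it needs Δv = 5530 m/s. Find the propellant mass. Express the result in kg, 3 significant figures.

propellant mass ≈ 373 kg

v_e = Isp · g₀ = 2045 × 9.81 = 20061.5 m/s.
By the Tsiolkovsky rocket equation, m₀/m_f = exp(Δv / v_e) = exp(5530 / 20061.5) = exp(0.2757) = 1.3174.
m_f = 1,550 / 1.3174 = 1,176.56 kg, so propellant = m₀ − m_f = 1,550 − 1,176.56 = 373.44 kg.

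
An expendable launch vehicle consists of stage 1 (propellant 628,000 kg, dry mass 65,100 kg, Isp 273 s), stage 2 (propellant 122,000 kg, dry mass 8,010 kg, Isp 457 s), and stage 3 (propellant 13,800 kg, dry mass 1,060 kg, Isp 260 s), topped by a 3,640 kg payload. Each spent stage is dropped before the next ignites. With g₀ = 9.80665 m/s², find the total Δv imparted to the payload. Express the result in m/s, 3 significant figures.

Δv ≈ 14900 m/s

Ignition mass of stage 1 = 628,000+65,100 + 122,000+8,010 + 13,800+1,060 + 3,640 = 841,610 kg.
Stage 1: m₀ = 841,610 kg, m_f = 841,610 − 628,000 = 213,610 kg; Δv = 273×9.80665×ln(3.94) = 2677.2×1.3712 ≈ 3671 m/s.
Stage 2: m₀ = 148,510 kg, m_f = 148,510 − 122,000 = 26,510 kg; Δv = 457×9.80665×ln(5.602) = 4481.6×1.7231 ≈ 7722 m/s.
Stage 3: m₀ = 18,500 kg, m_f = 18,500 − 13,800 = 4,700 kg; Δv = 260×9.80665×ln(3.936) = 2549.7×1.3702 ≈ 3494 m/s.
Total Δv = 3671 + 7722 + 3494 = 14887 m/s.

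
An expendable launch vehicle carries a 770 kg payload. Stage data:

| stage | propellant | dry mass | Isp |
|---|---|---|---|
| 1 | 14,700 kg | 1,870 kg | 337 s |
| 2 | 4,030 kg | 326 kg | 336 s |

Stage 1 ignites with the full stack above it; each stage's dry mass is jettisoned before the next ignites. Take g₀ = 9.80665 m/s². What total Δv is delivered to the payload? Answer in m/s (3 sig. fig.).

Δv ≈ 8820 m/s

Ignition mass of stage 1 = 14,700+1,870 + 4,030+326 + 770 = 21,696 kg.
Stage 1: m₀ = 21,696 kg, m_f = 21,696 − 14,700 = 6,996 kg; Δv = 337×9.80665×ln(3.101) = 3304.8×1.1318 ≈ 3740 m/s.
Stage 2: m₀ = 5,126 kg, m_f = 5,126 − 4,030 = 1,096 kg; Δv = 336×9.80665×ln(4.677) = 3295.0×1.5427 ≈ 5083 m/s.
Total Δv = 3740 + 5083 = 8823 m/s.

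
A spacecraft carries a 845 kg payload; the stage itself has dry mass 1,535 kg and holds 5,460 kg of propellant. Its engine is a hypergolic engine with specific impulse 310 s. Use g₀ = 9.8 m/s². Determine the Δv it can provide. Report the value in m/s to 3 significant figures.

Δv ≈ 3620 m/s

v_e = Isp · g₀ = 310 × 9.8 = 3038.0 m/s.
m₀ = payload + dry + propellant = 845 + 1,535 + 5,460 = 7,840 kg.
m_f = payload + dry = 845 + 1,535 = 2,380 kg.
By the Tsiolkovsky rocket equation, Δv = v_e · ln(m₀/m_f) = 3038.0 × ln(3.294) = 3038.0 × 1.1921 ≈ 3621.7 m/s.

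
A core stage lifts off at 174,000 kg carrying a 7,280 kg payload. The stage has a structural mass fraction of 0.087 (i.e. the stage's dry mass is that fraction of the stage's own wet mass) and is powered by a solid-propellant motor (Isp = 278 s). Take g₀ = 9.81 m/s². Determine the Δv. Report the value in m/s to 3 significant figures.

Stage wet mass = m₀ − payload = 174,000 − 7,280 = 166,720 kg.
Stage dry mass = ε × stage wet mass = 0.087 × 166,720 = 14,504.6 kg.
Burnout mass m_f = stage dry + payload = 14,504.6 + 7,280 = 21,784.6 kg.
v_e = Isp · g₀ = 278 × 9.81 = 2727.2 m/s.
Rocket equation: Δv = v_e · ln(174,000/21,784.6) = 2727.2 × ln(7.987) = 2727.2 × 2.0779 ≈ 5667 m/s.

Δv ≈ 5670 m/s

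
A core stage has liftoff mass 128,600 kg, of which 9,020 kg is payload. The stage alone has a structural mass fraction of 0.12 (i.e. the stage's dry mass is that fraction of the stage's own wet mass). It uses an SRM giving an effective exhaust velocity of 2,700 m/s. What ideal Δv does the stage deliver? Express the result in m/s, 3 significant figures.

Δv ≈ 4600 m/s

Stage wet mass = m₀ − payload = 128,600 − 9,020 = 119,580 kg.
Stage dry mass = ε × stage wet mass = 0.12 × 119,580 = 14,349.6 kg.
Burnout mass m_f = stage dry + payload = 14,349.6 + 9,020 = 23,369.6 kg.
By the Tsiolkovsky rocket equation, Δv = v_e · ln(128,600/23,369.6) = 2700.0 × ln(5.503) = 2700.0 × 1.7053 ≈ 4604 m/s.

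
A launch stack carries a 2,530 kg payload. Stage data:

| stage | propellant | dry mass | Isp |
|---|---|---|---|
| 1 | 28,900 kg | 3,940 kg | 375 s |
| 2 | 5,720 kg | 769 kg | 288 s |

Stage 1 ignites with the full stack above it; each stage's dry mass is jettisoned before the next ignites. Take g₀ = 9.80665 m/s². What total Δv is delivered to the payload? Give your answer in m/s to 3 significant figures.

Δv ≈ 7150 m/s

Ignition mass of stage 1 = 28,900+3,940 + 5,720+769 + 2,530 = 41,859 kg.
Stage 1: m₀ = 41,859 kg, m_f = 41,859 − 28,900 = 12,959 kg; Δv = 375×9.80665×ln(3.23) = 3677.5×1.1725 ≈ 4312 m/s.
Stage 2: m₀ = 9,019 kg, m_f = 9,019 − 5,720 = 3,299 kg; Δv = 288×9.80665×ln(2.734) = 2824.3×1.0057 ≈ 2840 m/s.
Total Δv = 4312 + 2840 = 7152 m/s.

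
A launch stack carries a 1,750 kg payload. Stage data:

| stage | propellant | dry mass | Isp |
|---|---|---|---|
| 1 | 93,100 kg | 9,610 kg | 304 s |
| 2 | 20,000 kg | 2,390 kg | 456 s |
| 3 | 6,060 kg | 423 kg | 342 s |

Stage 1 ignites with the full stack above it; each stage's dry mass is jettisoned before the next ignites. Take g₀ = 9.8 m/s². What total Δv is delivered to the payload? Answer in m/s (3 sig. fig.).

Δv ≈ 12800 m/s

Ignition mass of stage 1 = 93,100+9,610 + 20,000+2,390 + 6,060+423 + 1,750 = 133,333 kg.
Stage 1: m₀ = 133,333 kg, m_f = 133,333 − 93,100 = 40,233 kg; Δv = 304×9.8×ln(3.314) = 2979.2×1.1982 ≈ 3570 m/s.
Stage 2: m₀ = 30,623 kg, m_f = 30,623 − 20,000 = 10,623 kg; Δv = 456×9.8×ln(2.883) = 4468.8×1.0587 ≈ 4731 m/s.
Stage 3: m₀ = 8,233 kg, m_f = 8,233 − 6,060 = 2,173 kg; Δv = 342×9.8×ln(3.789) = 3351.6×1.3320 ≈ 4464 m/s.
Total Δv = 3570 + 4731 + 4464 = 12765 m/s.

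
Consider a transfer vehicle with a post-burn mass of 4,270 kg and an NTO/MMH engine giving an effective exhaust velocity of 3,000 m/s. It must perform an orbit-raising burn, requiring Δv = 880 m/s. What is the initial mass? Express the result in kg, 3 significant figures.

Using Δv = v_e ln(m₀/m_f): m₀/m_f = exp(Δv / v_e) = exp(880 / 3000.0) = exp(0.2933) = 1.3409.
m₀ = m_f × 1.3409 = 4,270 × 1.3409 = 5,725.64 kg.

initial mass ≈ 5730 kg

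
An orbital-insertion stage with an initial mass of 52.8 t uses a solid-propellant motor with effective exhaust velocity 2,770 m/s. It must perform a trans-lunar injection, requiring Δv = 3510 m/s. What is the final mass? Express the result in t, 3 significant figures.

By the Tsiolkovsky rocket equation, m₀/m_f = exp(Δv / v_e) = exp(3510 / 2770.0) = exp(1.2671) = 3.5507.
m_f = m₀ / 3.5507 = 52.8 / 3.5507 = 14.8703 t.

final mass ≈ 14.9 t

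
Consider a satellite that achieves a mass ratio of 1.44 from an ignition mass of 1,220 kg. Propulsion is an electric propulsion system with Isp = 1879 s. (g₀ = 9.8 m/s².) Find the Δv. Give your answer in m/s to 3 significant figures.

v_e = Isp · g₀ = 1879 × 9.8 = 18414.2 m/s.
From the ideal rocket equation, Δv = v_e · ln(1.44) = 18414.2 × 0.3646 ≈ 6714.6 m/s.

Δv ≈ 6710 m/s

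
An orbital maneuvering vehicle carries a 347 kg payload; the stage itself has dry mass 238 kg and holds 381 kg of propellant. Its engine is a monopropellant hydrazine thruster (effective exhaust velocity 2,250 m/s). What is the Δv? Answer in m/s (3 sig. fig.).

m₀ = payload + dry + propellant = 347 + 238 + 381 = 966 kg.
m_f = payload + dry = 347 + 238 = 585 kg.
Using Δv = v_e ln(m₀/m_f): Δv = v_e · ln(m₀/m_f) = 2250.0 × ln(1.651) = 2250.0 × 0.5016 ≈ 1128.5 m/s.

Δv ≈ 1130 m/s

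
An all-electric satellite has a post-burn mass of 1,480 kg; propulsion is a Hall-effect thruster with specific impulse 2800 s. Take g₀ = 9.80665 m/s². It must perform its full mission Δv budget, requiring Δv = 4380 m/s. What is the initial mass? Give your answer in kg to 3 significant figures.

v_e = Isp · g₀ = 2800 × 9.80665 = 27458.6 m/s.
By the Tsiolkovsky rocket equation, m₀/m_f = exp(Δv / v_e) = exp(4380 / 27458.6) = exp(0.1595) = 1.1729.
m₀ = m_f × 1.1729 = 1,480 × 1.1729 = 1,735.89 kg.

initial mass ≈ 1740 kg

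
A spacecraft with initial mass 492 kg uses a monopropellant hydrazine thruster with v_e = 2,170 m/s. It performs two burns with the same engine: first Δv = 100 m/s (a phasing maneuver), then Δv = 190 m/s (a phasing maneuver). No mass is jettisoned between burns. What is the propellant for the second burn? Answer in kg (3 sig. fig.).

propellant for the second burn ≈ 39.4 kg

After the first burn: m = 492 × exp(−100/2170.0) = 492 × 0.95496 = 469.84 kg.
After the second burn: m = 469.84 × exp(−190/2170.0) = 469.84 × 0.91617 = 430.453 kg.
Second-burn propellant = 469.84 − 430.453 = 39.387 kg.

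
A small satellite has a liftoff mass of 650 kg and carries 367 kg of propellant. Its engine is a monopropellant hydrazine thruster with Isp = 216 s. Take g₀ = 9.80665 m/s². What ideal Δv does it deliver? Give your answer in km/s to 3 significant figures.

v_e = Isp · g₀ = 216 × 9.80665 = 2118.2 m/s.
m_f = m₀ − m_prop = 650 − 367 = 283 kg.
Δv = v_e · ln(m₀/m_f) = 2118.2 × ln(2.297) = 2118.2 × 0.8315 ≈ 1761.4 m/s.

Δv ≈ 1.76 km/s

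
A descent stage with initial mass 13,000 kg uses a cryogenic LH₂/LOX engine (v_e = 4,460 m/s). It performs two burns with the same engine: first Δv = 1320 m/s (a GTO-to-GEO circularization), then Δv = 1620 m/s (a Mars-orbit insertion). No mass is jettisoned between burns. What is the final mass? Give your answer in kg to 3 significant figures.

final mass ≈ 6720 kg

After the first burn: m = 13000 × exp(−1320/4460.0) = 13000 × 0.74381 = 9,669.53 kg.
After the second burn: m = 9,669.53 × exp(−1620/4460.0) = 9,669.53 × 0.69543 = 6,724.48 kg.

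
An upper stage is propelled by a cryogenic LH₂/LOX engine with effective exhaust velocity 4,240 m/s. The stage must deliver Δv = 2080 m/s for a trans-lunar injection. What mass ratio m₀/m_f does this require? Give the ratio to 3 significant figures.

mass ratio ≈ 1.63

m₀/m_f = exp(Δv / v_e) = exp(2080 / 4240.0) = exp(0.4906) = 1.6332.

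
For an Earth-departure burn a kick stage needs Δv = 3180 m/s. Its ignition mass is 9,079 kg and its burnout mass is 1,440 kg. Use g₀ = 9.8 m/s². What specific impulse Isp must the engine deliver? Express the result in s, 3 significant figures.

Isp ≈ 176 s

ln(m₀/m_f) = ln(9079/1440) = ln(6.305) = 1.8413.
v_e = Δv / ln(m₀/m_f) = 3180 / 1.8413 = 1727.0 m/s.
Isp = v_e / g₀ = 1727.0 / 9.8 = 176.2 s.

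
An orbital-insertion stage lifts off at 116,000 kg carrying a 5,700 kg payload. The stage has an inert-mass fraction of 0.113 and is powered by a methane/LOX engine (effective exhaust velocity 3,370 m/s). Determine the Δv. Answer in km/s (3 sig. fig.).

Δv ≈ 6.25 km/s

Stage wet mass = m₀ − payload = 116,000 − 5,700 = 110,300 kg.
Stage dry mass = ε × stage wet mass = 0.113 × 110,300 = 12,463.9 kg.
Burnout mass m_f = stage dry + payload = 12,463.9 + 5,700 = 18,163.9 kg.
Δv = v_e · ln(116,000/18,163.9) = 3370.0 × ln(6.386) = 3370.0 × 1.8542 ≈ 6248 m/s.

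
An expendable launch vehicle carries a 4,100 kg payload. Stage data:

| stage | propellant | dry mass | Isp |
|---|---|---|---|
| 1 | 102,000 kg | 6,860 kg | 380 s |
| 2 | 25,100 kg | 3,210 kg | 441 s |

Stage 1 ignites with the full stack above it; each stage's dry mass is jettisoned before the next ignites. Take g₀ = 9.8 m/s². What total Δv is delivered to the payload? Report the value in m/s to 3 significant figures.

Ignition mass of stage 1 = 102,000+6,860 + 25,100+3,210 + 4,100 = 141,270 kg.
Stage 1: m₀ = 141,270 kg, m_f = 141,270 − 102,000 = 39,270 kg; Δv = 380×9.8×ln(3.597) = 3724.0×1.2802 ≈ 4768 m/s.
Stage 2: m₀ = 32,410 kg, m_f = 32,410 − 25,100 = 7,310 kg; Δv = 441×9.8×ln(4.434) = 4321.8×1.4892 ≈ 6436 m/s.
Total Δv = 4768 + 6436 = 11204 m/s.

Δv ≈ 11200 m/s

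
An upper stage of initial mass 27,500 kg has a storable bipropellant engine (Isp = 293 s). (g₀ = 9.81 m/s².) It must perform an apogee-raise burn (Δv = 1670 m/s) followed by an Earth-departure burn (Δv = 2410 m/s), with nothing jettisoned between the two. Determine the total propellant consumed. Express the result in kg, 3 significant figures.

v_e = Isp · g₀ = 293 × 9.81 = 2874.3 m/s.
After the first burn: m = 27500 × exp(−1670/2874.3) = 27500 × 0.55934 = 15,381.9 kg.
After the second burn: m = 15,381.9 × exp(−2410/2874.3) = 15,381.9 × 0.43238 = 6,650.83 kg.
Total propellant = m₀ − m_final = 27500 − 6,650.83 = 20,849.17 kg.

total propellant consumed ≈ 20800 kg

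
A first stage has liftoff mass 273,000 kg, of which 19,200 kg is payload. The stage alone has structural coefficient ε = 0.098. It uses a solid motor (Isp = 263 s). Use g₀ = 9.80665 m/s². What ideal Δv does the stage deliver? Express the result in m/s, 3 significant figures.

Δv ≈ 4700 m/s

Stage wet mass = m₀ − payload = 273,000 − 19,200 = 253,800 kg.
Stage dry mass = ε × stage wet mass = 0.098 × 253,800 = 24,872.4 kg.
Burnout mass m_f = stage dry + payload = 24,872.4 + 19,200 = 44,072.4 kg.
v_e = Isp · g₀ = 263 × 9.80665 = 2579.1 m/s.
By the Tsiolkovsky rocket equation, Δv = v_e · ln(273,000/44,072.4) = 2579.1 × ln(6.194) = 2579.1 × 1.8236 ≈ 4703 m/s.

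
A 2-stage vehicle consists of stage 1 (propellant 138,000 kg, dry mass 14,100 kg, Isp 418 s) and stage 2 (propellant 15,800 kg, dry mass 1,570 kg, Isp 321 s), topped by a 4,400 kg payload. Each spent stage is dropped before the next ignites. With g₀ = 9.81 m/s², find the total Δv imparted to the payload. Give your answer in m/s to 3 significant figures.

Δv ≈ 10500 m/s

Ignition mass of stage 1 = 138,000+14,100 + 15,800+1,570 + 4,400 = 173,870 kg.
Stage 1: m₀ = 173,870 kg, m_f = 173,870 − 138,000 = 35,870 kg; Δv = 418×9.81×ln(4.847) = 4100.6×1.5784 ≈ 6472 m/s.
Stage 2: m₀ = 21,770 kg, m_f = 21,770 − 15,800 = 5,970 kg; Δv = 321×9.81×ln(3.647) = 3149.0×1.2938 ≈ 4074 m/s.
Total Δv = 6472 + 4074 = 10546 m/s.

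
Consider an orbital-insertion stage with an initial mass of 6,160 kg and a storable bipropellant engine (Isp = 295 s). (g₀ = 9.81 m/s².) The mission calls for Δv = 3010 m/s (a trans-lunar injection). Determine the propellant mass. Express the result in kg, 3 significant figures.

v_e = Isp · g₀ = 295 × 9.81 = 2894.0 m/s.
From the ideal rocket equation, m₀/m_f = exp(Δv / v_e) = exp(3010 / 2894.0) = exp(1.0401) = 2.8295.
m_f = 6,160 / 2.8295 = 2,177.06 kg, so propellant = m₀ − m_f = 6,160 − 2,177.06 = 3,982.94 kg.

propellant mass ≈ 3980 kg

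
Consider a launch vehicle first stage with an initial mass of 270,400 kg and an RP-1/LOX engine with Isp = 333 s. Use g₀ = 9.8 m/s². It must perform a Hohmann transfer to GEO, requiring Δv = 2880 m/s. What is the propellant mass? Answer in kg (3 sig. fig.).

propellant mass ≈ 159000 kg

v_e = Isp · g₀ = 333 × 9.8 = 3263.4 m/s.
From the ideal rocket equation, m₀/m_f = exp(Δv / v_e) = exp(2880 / 3263.4) = exp(0.8825) = 2.4170.
m_f = 270,400 / 2.4170 = 111,874 kg, so propellant = m₀ − m_f = 270,400 − 111,874 = 158,526 kg.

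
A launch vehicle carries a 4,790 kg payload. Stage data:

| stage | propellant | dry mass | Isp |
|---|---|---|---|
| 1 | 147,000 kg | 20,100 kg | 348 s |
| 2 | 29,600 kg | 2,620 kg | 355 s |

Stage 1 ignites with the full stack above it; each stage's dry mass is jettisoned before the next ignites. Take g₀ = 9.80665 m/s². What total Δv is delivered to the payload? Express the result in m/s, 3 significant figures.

Ignition mass of stage 1 = 147,000+20,100 + 29,600+2,620 + 4,790 = 204,110 kg.
Stage 1: m₀ = 204,110 kg, m_f = 204,110 − 147,000 = 57,110 kg; Δv = 348×9.80665×ln(3.574) = 3412.7×1.2737 ≈ 4347 m/s.
Stage 2: m₀ = 37,010 kg, m_f = 37,010 − 29,600 = 7,410 kg; Δv = 355×9.80665×ln(4.995) = 3481.4×1.6084 ≈ 5599 m/s.
Total Δv = 4347 + 5599 = 9946 m/s.

Δv ≈ 9950 m/s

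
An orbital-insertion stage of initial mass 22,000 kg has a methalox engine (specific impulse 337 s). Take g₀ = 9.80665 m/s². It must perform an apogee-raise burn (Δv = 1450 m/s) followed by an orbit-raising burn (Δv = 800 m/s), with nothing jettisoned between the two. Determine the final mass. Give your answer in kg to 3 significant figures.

v_e = Isp · g₀ = 337 × 9.80665 = 3304.8 m/s.
After the first burn: m = 22000 × exp(−1450/3304.8) = 22000 × 0.64484 = 14,186.5 kg.
After the second burn: m = 14,186.5 × exp(−800/3304.8) = 14,186.5 × 0.78500 = 11,136.4 kg.

final mass ≈ 11100 kg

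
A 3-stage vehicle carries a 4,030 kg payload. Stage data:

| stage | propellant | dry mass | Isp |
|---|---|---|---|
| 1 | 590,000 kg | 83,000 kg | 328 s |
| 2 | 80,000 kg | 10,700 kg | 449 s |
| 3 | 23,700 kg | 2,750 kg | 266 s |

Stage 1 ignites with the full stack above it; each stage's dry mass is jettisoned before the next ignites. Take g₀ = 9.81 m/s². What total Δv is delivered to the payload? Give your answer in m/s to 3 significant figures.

Δv ≈ 13000 m/s

Ignition mass of stage 1 = 590,000+83,000 + 80,000+10,700 + 23,700+2,750 + 4,030 = 794,180 kg.
Stage 1: m₀ = 794,180 kg, m_f = 794,180 − 590,000 = 204,180 kg; Δv = 328×9.81×ln(3.89) = 3217.7×1.3583 ≈ 4371 m/s.
Stage 2: m₀ = 121,180 kg, m_f = 121,180 − 80,000 = 41,180 kg; Δv = 449×9.81×ln(2.943) = 4404.7×1.0793 ≈ 4754 m/s.
Stage 3: m₀ = 30,480 kg, m_f = 30,480 − 23,700 = 6,780 kg; Δv = 266×9.81×ln(4.496) = 2609.5×1.5031 ≈ 3922 m/s.
Total Δv = 4371 + 4754 + 3922 = 13047 m/s.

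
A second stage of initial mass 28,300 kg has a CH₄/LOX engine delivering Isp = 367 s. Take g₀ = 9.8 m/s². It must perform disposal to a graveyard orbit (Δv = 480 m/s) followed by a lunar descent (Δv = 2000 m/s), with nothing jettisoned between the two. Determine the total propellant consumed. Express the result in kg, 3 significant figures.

v_e = Isp · g₀ = 367 × 9.8 = 3596.6 m/s.
After the first burn: m = 28300 × exp(−480/3596.6) = 28300 × 0.87506 = 24,764.2 kg.
After the second burn: m = 24,764.2 × exp(−2000/3596.6) = 24,764.2 × 0.57345 = 14,201 kg.
Total propellant = m₀ − m_final = 28300 − 14,201 = 14,099 kg.

total propellant consumed ≈ 14100 kg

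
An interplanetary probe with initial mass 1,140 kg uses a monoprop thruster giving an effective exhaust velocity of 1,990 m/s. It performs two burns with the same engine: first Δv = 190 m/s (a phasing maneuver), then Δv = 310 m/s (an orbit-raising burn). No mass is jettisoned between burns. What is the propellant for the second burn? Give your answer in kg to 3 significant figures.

After the first burn: m = 1140 × exp(−190/1990.0) = 1140 × 0.90894 = 1,036.19 kg.
After the second burn: m = 1,036.19 × exp(−310/1990.0) = 1,036.19 × 0.85575 = 886.72 kg.
Second-burn propellant = 1,036.19 − 886.72 = 149.47 kg.

propellant for the second burn ≈ 149 kg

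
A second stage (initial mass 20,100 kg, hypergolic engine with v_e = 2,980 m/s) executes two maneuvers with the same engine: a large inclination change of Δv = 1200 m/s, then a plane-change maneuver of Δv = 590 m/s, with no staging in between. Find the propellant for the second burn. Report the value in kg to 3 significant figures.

After the first burn: m = 20100 × exp(−1200/2980.0) = 20100 × 0.66852 = 13,437.3 kg.
After the second burn: m = 13,437.3 × exp(−590/2980.0) = 13,437.3 × 0.82038 = 11,023.7 kg.
Second-burn propellant = 13,437.3 − 11,023.7 = 2,413.6 kg.

propellant for the second burn ≈ 2410 kg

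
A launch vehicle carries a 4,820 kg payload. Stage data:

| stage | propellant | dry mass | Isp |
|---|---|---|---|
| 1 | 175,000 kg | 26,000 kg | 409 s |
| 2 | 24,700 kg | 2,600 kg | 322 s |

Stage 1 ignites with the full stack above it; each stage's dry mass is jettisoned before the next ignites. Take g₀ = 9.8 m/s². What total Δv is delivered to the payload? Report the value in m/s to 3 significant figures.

Δv ≈ 10200 m/s

Ignition mass of stage 1 = 175,000+26,000 + 24,700+2,600 + 4,820 = 233,120 kg.
Stage 1: m₀ = 233,120 kg, m_f = 233,120 − 175,000 = 58,120 kg; Δv = 409×9.8×ln(4.011) = 4008.2×1.3890 ≈ 5568 m/s.
Stage 2: m₀ = 32,120 kg, m_f = 32,120 − 24,700 = 7,420 kg; Δv = 322×9.8×ln(4.329) = 3155.6×1.4653 ≈ 4624 m/s.
Total Δv = 5568 + 4624 = 10192 m/s.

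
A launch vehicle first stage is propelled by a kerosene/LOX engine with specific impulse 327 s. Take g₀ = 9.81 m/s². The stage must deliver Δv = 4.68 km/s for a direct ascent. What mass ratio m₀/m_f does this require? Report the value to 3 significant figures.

v_e = Isp · g₀ = 327 × 9.81 = 3207.9 m/s.
Using Δv = v_e ln(m₀/m_f): m₀/m_f = exp(Δv / v_e) = exp(4680 / 3207.9) = exp(1.4589) = 4.3013.

mass ratio ≈ 4.30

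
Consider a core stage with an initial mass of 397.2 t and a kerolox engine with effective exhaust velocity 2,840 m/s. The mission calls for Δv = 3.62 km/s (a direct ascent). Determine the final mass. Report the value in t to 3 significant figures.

Rocket equation: m₀/m_f = exp(Δv / v_e) = exp(3620 / 2840.0) = exp(1.2746) = 3.5774.
m_f = m₀ / 3.5774 = 397.2 / 3.5774 = 111.03 t.

final mass ≈ 111 t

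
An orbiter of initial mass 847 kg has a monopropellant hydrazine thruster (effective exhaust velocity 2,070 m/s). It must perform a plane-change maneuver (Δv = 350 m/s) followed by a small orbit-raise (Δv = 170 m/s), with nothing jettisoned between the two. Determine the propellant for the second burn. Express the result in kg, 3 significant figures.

After the first burn: m = 847 × exp(−350/2070.0) = 847 × 0.84444 = 715.241 kg.
After the second burn: m = 715.241 × exp(−170/2070.0) = 715.241 × 0.92116 = 658.851 kg.
Second-burn propellant = 715.241 − 658.851 = 56.39 kg.

propellant for the second burn ≈ 56.4 kg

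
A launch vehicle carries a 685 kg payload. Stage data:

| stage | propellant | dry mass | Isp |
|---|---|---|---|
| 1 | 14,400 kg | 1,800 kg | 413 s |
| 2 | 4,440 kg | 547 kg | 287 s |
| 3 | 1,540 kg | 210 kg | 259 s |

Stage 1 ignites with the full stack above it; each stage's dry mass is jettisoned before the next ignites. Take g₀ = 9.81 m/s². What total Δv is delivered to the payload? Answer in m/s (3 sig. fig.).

Ignition mass of stage 1 = 14,400+1,800 + 4,440+547 + 1,540+210 + 685 = 23,622 kg.
Stage 1: m₀ = 23,622 kg, m_f = 23,622 − 14,400 = 9,222 kg; Δv = 413×9.81×ln(2.561) = 4051.5×0.9406 ≈ 3811 m/s.
Stage 2: m₀ = 7,422 kg, m_f = 7,422 − 4,440 = 2,982 kg; Δv = 287×9.81×ln(2.489) = 2815.5×0.9119 ≈ 2567 m/s.
Stage 3: m₀ = 2,435 kg, m_f = 2,435 − 1,540 = 895 kg; Δv = 259×9.81×ln(2.721) = 2540.8×1.0009 ≈ 2543 m/s.
Total Δv = 3811 + 2567 + 2543 = 8921 m/s.

Δv ≈ 8920 m/s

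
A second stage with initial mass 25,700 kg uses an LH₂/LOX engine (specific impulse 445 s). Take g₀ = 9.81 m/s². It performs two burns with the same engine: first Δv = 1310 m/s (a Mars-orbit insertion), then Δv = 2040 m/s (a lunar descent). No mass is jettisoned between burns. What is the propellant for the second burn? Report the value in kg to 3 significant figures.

propellant for the second burn ≈ 7110 kg

v_e = Isp · g₀ = 445 × 9.81 = 4365.4 m/s.
After the first burn: m = 25700 × exp(−1310/4365.4) = 25700 × 0.74076 = 19,037.5 kg.
After the second burn: m = 19,037.5 × exp(−2040/4365.4) = 19,037.5 × 0.62669 = 11,930.6 kg.
Second-burn propellant = 19,037.5 − 11,930.6 = 7,106.9 kg.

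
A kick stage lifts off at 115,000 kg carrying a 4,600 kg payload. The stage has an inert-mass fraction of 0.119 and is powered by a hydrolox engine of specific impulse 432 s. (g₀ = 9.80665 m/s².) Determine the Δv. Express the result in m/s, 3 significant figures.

Stage wet mass = m₀ − payload = 115,000 − 4,600 = 110,400 kg.
Stage dry mass = ε × stage wet mass = 0.119 × 110,400 = 13,137.6 kg.
Burnout mass m_f = stage dry + payload = 13,137.6 + 4,600 = 17,737.6 kg.
v_e = Isp · g₀ = 432 × 9.80665 = 4236.5 m/s.
Using Δv = v_e ln(m₀/m_f): Δv = v_e · ln(115,000/17,737.6) = 4236.5 × ln(6.483) = 4236.5 × 1.8692 ≈ 7919 m/s.

Δv ≈ 7920 m/s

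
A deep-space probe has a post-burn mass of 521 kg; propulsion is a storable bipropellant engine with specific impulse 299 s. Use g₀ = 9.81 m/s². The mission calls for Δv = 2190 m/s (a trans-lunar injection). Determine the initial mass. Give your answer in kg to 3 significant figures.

v_e = Isp · g₀ = 299 × 9.81 = 2933.2 m/s.
By the Tsiolkovsky rocket equation, m₀/m_f = exp(Δv / v_e) = exp(2190 / 2933.2) = exp(0.7466) = 2.1099.
m₀ = m_f × 2.1099 = 521 × 2.1099 = 1,099.26 kg.

initial mass ≈ 1100 kg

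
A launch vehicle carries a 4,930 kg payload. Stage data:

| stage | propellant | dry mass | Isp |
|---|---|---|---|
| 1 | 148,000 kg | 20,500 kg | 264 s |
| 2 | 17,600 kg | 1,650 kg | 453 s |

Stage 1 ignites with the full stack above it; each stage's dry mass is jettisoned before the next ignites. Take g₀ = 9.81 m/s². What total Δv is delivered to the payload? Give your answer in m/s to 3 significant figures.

Δv ≈ 9570 m/s

Ignition mass of stage 1 = 148,000+20,500 + 17,600+1,650 + 4,930 = 192,680 kg.
Stage 1: m₀ = 192,680 kg, m_f = 192,680 − 148,000 = 44,680 kg; Δv = 264×9.81×ln(4.312) = 2589.8×1.4615 ≈ 3785 m/s.
Stage 2: m₀ = 24,180 kg, m_f = 24,180 − 17,600 = 6,580 kg; Δv = 453×9.81×ln(3.675) = 4443.9×1.3015 ≈ 5784 m/s.
Total Δv = 3785 + 5784 = 9569 m/s.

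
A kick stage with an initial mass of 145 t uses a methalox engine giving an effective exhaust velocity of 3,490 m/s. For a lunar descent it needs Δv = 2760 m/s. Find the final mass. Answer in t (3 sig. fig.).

final mass ≈ 65.8 t

m₀/m_f = exp(Δv / v_e) = exp(2760 / 3490.0) = exp(0.7908) = 2.2052.
m_f = m₀ / 2.2052 = 145 / 2.2052 = 65.7537 t.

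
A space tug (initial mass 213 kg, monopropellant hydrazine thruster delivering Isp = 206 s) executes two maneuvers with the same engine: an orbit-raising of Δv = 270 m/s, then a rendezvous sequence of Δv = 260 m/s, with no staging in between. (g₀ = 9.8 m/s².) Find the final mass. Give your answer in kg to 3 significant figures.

v_e = Isp · g₀ = 206 × 9.8 = 2018.8 m/s.
After the first burn: m = 213 × exp(−270/2018.8) = 213 × 0.87482 = 186.337 kg.
After the second burn: m = 186.337 × exp(−260/2018.8) = 186.337 × 0.87916 = 163.82 kg.

final mass ≈ 164 kg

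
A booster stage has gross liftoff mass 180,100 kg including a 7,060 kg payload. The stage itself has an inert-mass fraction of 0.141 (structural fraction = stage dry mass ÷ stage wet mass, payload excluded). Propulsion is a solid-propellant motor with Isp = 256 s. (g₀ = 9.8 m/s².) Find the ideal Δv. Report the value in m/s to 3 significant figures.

Stage wet mass = m₀ − payload = 180,100 − 7,060 = 173,040 kg.
Stage dry mass = ε × stage wet mass = 0.141 × 173,040 = 24,398.6 kg.
Burnout mass m_f = stage dry + payload = 24,398.6 + 7,060 = 31,458.6 kg.
v_e = Isp · g₀ = 256 × 9.8 = 2508.8 m/s.
By the Tsiolkovsky rocket equation, Δv = v_e · ln(180,100/31,458.6) = 2508.8 × ln(5.725) = 2508.8 × 1.7448 ≈ 4377 m/s.

Δv ≈ 4380 m/s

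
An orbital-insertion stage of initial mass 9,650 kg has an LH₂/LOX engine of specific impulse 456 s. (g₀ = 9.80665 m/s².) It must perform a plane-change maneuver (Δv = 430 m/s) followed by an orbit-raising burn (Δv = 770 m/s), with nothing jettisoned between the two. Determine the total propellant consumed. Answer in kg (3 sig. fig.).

v_e = Isp · g₀ = 456 × 9.80665 = 4471.8 m/s.
After the first burn: m = 9650 × exp(−430/4471.8) = 9650 × 0.90832 = 8,765.29 kg.
After the second burn: m = 8,765.29 × exp(−770/4471.8) = 8,765.29 × 0.84182 = 7,378.8 kg.
Total propellant = m₀ − m_final = 9650 − 7,378.8 = 2,271.2 kg.

total propellant consumed ≈ 2270 kg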